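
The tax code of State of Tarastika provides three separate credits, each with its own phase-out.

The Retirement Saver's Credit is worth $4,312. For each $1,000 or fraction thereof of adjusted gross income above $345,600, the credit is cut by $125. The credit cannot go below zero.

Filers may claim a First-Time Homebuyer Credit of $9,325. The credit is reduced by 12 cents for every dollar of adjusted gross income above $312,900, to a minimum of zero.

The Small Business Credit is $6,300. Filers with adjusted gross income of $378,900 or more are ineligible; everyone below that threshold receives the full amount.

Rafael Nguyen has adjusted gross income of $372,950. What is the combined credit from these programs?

$9,231

Retirement Saver's Credit: income exceeds $345,600 by $27,350, which is 28 full-or-partial $1,000 increments; reduction = 28 × $125 = $3,500, leaving $812.
First-Time Homebuyer Credit: 12% of the $60,050 excess over $312,900 is $7,206; credit = $9,325 − $7,206 = $2,119.
Small Business Credit: $372,950 is below the $378,900 cutoff, so the full $6,300 applies.
Total: $812 + $2,119 + $6,300 = $9,231.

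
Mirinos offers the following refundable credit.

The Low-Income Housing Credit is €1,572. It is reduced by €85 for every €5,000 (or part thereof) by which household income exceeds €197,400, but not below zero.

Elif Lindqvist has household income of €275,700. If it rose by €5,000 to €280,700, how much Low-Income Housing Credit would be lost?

At €275,700 — income exceeds €197,400 by €78,300, which is 16 full-or-partial €5,000 increments; reduction = 16 × €85 = €1,360, leaving €212.
At €280,700 — income exceeds €197,400 by €83,300, which is 17 full-or-partial €5,000 increments; reduction = 17 × €85 = €1,445, leaving €127.
Lost: €212 − €127 = €85.

€85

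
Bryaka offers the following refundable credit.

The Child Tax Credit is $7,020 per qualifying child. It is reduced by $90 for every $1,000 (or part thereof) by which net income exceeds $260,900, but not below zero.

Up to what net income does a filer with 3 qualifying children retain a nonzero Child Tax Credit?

Full credit = 3 × $7,020 = $21,060.
After 233 increments the reduction is 233 × $90 = $20,970, leaving $90; one more increment wipes it out. Increment 233 ends at excess 233 × $1,000 = $233,000, so the highest qualifying income is $260,900 + $233,000 = $493,900.

$493,900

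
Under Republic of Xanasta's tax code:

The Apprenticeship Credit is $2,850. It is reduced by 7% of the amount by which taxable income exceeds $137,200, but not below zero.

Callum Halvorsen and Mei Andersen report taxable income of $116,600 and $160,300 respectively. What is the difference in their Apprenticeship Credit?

$1,617

Callum ($116,600): Apprenticeship Credit: $116,600 is at or below the $137,200 threshold, so the full $2,850 applies.
Mei ($160,300): Apprenticeship Credit: 7% of the $23,100 excess over $137,200 is $1,617; credit = $2,850 − $1,617 = $1,233.
Difference: |$2,850 − $1,233| = $1,617.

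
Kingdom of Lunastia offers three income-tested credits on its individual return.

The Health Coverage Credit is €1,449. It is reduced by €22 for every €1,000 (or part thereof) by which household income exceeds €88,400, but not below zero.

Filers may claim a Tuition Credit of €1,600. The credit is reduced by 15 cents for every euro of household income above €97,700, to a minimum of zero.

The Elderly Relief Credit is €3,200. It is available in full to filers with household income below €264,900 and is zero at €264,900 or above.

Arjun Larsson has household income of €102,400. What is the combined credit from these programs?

€5,236

Health Coverage Credit: income exceeds €88,400 by €14,000, which is 14 full-or-partial €1,000 increments; reduction = 14 × €22 = €308, leaving €1,141.
Tuition Credit: 15% of the €4,700 excess over €97,700 is €705; credit = €1,600 − €705 = €895.
Elderly Relief Credit: €102,400 is below the €264,900 cutoff, so the full €3,200 applies.
Total: €1,141 + €895 + €3,200 = €5,236.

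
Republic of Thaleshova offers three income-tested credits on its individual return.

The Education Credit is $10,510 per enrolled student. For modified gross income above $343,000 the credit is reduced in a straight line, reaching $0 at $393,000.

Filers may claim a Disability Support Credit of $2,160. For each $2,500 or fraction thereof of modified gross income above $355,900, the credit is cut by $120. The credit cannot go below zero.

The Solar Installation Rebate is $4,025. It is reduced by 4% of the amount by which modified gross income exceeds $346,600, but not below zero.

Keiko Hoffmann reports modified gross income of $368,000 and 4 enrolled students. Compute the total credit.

$25,749

Education Credit: base = 4 × $10,510 = $42,040. $368,000 is $25,000 into a $50,000 phase-out range, leaving 25,000/50,000 of the credit: $42,040 × 25,000/50,000 = $21,020.
Disability Support Credit: income exceeds $355,900 by $12,100, which is 5 full-or-partial $2,500 increments; reduction = 5 × $120 = $600, leaving $1,560.
Solar Installation Rebate: 4% of the $21,400 excess over $346,600 is $856; credit = $4,025 − $856 = $3,169.
Total: $21,020 + $1,560 + $3,169 = $25,749.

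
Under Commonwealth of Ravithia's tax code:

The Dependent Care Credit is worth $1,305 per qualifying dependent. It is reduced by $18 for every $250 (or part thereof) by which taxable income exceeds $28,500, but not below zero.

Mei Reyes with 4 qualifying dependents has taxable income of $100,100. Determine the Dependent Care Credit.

$54

Dependent Care Credit: base = 4 × $1,305 = $5,220. income exceeds $28,500 by $71,600, which is 287 full-or-partial $250 increments; reduction = 287 × $18 = $5,166, leaving $54.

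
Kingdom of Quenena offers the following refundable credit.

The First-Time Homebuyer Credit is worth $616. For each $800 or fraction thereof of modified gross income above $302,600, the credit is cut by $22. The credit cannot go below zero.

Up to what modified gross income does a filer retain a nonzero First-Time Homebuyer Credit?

After 27 increments the reduction is 27 × $22 = $594, leaving $22; one more increment wipes it out. Increment 27 ends at excess 27 × $800 = $21,600, so the highest qualifying income is $302,600 + $21,600 = $324,200.

$324,200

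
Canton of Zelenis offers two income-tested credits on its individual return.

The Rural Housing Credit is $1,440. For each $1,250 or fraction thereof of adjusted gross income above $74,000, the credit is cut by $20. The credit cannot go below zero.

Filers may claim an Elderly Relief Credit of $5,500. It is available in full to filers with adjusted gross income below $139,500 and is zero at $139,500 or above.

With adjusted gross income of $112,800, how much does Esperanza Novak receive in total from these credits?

$6,300

Rural Housing Credit: income exceeds $74,000 by $38,800, which is 32 full-or-partial $1,250 increments; reduction = 32 × $20 = $640, leaving $800.
Elderly Relief Credit: $112,800 is below the $139,500 cutoff, so the full $5,500 applies.
Total: $800 + $5,500 = $6,300.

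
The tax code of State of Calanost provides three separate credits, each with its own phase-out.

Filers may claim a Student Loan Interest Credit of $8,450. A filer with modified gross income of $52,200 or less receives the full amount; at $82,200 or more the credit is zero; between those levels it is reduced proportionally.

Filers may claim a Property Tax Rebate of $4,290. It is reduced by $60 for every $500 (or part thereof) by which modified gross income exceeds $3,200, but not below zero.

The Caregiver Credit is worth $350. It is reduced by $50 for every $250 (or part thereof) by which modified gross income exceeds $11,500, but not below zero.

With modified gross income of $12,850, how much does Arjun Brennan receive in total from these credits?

$11,590

Student Loan Interest Credit: $12,850 is at or below the $52,200 threshold, so the full $8,450 applies.
Property Tax Rebate: income exceeds $3,200 by $9,650, which is 20 full-or-partial $500 increments; reduction = 20 × $60 = $1,200, leaving $3,090.
Caregiver Credit: income exceeds $11,500 by $1,350, which is 6 full-or-partial $250 increments; reduction = 6 × $50 = $300, leaving $50.
Total: $8,450 + $3,090 + $50 = $11,590.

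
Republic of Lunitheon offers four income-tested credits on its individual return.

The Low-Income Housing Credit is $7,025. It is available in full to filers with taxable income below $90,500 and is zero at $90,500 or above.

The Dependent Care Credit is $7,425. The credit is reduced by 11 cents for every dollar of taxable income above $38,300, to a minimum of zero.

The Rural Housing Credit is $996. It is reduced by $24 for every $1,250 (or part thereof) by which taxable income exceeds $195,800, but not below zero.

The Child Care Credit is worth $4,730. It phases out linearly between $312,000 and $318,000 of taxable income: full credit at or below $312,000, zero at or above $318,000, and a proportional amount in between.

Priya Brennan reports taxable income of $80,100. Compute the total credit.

Low-Income Housing Credit: $80,100 is below the $90,500 cutoff, so the full $7,025 applies.
Dependent Care Credit: 11% of the $41,800 excess over $38,300 is $4,598; credit = $7,425 − $4,598 = $2,827.
Rural Housing Credit: $80,100 is at or below the $195,800 threshold, so the full $996 applies.
Child Care Credit: $80,100 is at or below the $312,000 threshold, so the full $4,730 applies.
Total: $7,025 + $2,827 + $996 + $4,730 = $15,578.

$15,578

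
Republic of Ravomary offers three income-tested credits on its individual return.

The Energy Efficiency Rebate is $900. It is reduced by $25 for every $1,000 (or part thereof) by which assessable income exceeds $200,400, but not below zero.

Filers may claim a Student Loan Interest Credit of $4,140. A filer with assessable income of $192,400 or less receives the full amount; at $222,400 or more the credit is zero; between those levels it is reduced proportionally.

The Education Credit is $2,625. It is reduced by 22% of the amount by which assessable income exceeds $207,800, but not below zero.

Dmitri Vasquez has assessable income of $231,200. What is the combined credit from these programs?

Energy Efficiency Rebate: income exceeds $200,400 by $30,800, which is 31 full-or-partial $1,000 increments; reduction = 31 × $25 = $775, leaving $125.
Student Loan Interest Credit: $231,200 is at or above $222,400, so the credit is $0.
Education Credit: 22% of the $23,400 excess over $207,800 is $5,148 ≥ base, so the credit is $0.
Total: $125 + $0 + $0 = $125.

$125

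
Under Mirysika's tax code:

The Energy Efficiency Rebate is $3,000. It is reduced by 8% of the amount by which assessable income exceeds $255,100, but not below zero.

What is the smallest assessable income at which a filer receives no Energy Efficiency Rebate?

The credit falls by 8% of each dollar above $255,100, so it reaches zero when the excess is $3,000 / 8% = $37,500: income = $255,100 + $37,500 = $292,600.

$292,600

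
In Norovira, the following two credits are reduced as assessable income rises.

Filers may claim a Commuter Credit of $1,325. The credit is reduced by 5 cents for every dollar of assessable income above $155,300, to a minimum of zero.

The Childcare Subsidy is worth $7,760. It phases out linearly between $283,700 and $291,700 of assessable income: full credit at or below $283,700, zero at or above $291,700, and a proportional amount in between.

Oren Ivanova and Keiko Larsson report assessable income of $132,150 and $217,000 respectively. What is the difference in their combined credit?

$1,325

Oren ($132,150): Commuter Credit: $132,150 is at or below the $155,300 threshold, so the full $1,325 applies. Childcare Subsidy: $132,150 is at or below the $283,700 threshold, so the full $7,760 applies. total $1,325 + $7,760 = $9,085
Keiko ($217,000): Commuter Credit: 5% of the $61,700 excess over $155,300 is $3,085 ≥ base, so the credit is $0. Childcare Subsidy: $217,000 is at or below the $283,700 threshold, so the full $7,760 applies. total $0 + $7,760 = $7,760
Difference: |$9,085 − $7,760| = $1,325.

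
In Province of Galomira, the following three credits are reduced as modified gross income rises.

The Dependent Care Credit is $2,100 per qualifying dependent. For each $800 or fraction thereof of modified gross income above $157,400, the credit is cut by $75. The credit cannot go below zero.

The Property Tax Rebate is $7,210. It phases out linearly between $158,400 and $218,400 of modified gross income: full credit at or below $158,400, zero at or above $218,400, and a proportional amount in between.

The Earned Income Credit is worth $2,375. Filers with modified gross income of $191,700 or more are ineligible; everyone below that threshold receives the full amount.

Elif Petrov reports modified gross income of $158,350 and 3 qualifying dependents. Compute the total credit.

$15,735

Dependent Care Credit: base = 3 × $2,100 = $6,300. income exceeds $157,400 by $950, which is 2 full-or-partial $800 increments; reduction = 2 × $75 = $150, leaving $6,150.
Property Tax Rebate: $158,350 is at or below the $158,400 threshold, so the full $7,210 applies.
Earned Income Credit: $158,350 is below the $191,700 cutoff, so the full $2,375 applies.
Total: $6,150 + $7,210 + $2,375 = $15,735.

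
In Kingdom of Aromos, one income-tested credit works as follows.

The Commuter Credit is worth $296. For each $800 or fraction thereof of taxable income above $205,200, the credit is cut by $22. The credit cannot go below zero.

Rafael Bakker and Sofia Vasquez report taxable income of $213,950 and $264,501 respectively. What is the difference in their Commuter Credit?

$54

Rafael ($213,950): Commuter Credit: income exceeds $205,200 by $8,750, which is 11 full-or-partial $800 increments; reduction = 11 × $22 = $242, leaving $54.
Sofia ($264,501): Commuter Credit: income exceeds $205,200 by $59,301 → 75 increments × $22 = $1,650 ≥ base, so the credit is $0.
Difference: |$54 − $0| = $54.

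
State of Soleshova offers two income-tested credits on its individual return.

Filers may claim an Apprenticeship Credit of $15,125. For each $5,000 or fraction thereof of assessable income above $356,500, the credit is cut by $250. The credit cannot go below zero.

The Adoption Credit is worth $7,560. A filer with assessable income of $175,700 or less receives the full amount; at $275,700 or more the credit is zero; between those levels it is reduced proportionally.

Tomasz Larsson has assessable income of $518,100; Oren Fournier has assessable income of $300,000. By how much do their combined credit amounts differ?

Tomasz ($518,100): Apprenticeship Credit: income exceeds $356,500 by $161,600, which is 33 full-or-partial $5,000 increments; reduction = 33 × $250 = $8,250, leaving $6,875. Adoption Credit: $518,100 is at or above $275,700, so the credit is $0. total $6,875 + $0 = $6,875
Oren ($300,000): Apprenticeship Credit: $300,000 is at or below the $356,500 threshold, so the full $15,125 applies. Adoption Credit: $300,000 is at or above $275,700, so the credit is $0. total $15,125 + $0 = $15,125
Difference: |$6,875 − $15,125| = $8,250.

$8,250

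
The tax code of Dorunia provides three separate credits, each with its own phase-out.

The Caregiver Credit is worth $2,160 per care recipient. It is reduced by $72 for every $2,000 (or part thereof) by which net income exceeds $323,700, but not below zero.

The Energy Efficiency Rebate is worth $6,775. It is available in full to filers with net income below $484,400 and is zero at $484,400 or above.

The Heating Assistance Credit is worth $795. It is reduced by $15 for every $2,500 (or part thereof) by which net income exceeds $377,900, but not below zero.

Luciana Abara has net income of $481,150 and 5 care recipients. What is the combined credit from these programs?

Caregiver Credit: base = 5 × $2,160 = $10,800. income exceeds $323,700 by $157,450, which is 79 full-or-partial $2,000 increments; reduction = 79 × $72 = $5,688, leaving $5,112.
Energy Efficiency Rebate: $481,150 is below the $484,400 cutoff, so the full $6,775 applies.
Heating Assistance Credit: income exceeds $377,900 by $103,250, which is 42 full-or-partial $2,500 increments; reduction = 42 × $15 = $630, leaving $165.
Total: $5,112 + $6,775 + $165 = $12,052.

$12,052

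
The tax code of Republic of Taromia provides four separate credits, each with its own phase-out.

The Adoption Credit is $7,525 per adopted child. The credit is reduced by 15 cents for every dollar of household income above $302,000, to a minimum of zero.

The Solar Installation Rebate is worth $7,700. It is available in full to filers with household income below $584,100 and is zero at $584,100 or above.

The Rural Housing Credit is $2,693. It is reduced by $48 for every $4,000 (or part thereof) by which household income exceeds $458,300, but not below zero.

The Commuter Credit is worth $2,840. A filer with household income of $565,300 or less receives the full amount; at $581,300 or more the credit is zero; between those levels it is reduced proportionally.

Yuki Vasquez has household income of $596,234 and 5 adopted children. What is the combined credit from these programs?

$1,013

Adoption Credit: base = 5 × $7,525 = $37,625. 15% of the $294,234 excess over $302,000 is $44,135.10 ≥ base, so the credit is $0.
Solar Installation Rebate: $596,234 meets or exceeds the $584,100 cutoff, so the credit is $0.
Rural Housing Credit: income exceeds $458,300 by $137,934, which is 35 full-or-partial $4,000 increments; reduction = 35 × $48 = $1,680, leaving $1,013.
Commuter Credit: $596,234 is at or above $581,300, so the credit is $0.
Total: $0 + $0 + $1,013 + $0 = $1,013.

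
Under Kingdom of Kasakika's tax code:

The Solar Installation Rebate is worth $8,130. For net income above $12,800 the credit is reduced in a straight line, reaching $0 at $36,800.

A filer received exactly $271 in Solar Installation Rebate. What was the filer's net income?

$36,000

$271 is 271/8,130 of the full $8,130, so 7,859/8,130 of the $24,000 range has been used: income = $12,800 + $24,000 × 7,859/8,130 = $36,000.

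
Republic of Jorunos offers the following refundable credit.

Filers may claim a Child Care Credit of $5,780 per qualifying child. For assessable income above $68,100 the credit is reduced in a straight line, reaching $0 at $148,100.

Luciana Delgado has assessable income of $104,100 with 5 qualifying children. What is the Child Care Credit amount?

Child Care Credit: base = 5 × $5,780 = $28,900. $104,100 is $36,000 into a $80,000 phase-out range, leaving 44,000/80,000 of the credit: $28,900 × 44,000/80,000 = $15,895.

$15,895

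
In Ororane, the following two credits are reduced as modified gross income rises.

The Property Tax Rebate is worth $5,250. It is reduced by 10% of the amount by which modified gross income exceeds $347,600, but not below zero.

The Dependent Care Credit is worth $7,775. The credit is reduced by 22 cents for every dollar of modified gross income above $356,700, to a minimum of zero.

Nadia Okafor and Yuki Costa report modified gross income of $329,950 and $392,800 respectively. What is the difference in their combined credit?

Nadia ($329,950): Property Tax Rebate: $329,950 is at or below the $347,600 threshold, so the full $5,250 applies. Dependent Care Credit: $329,950 is at or below the $356,700 threshold, so the full $7,775 applies. total $5,250 + $7,775 = $13,025
Yuki ($392,800): Property Tax Rebate: 10% of the $45,200 excess over $347,600 is $4,520; credit = $5,250 − $4,520 = $730. Dependent Care Credit: 22% of the $36,100 excess over $356,700 is $7,942 ≥ base, so the credit is $0. total $730 + $0 = $730
Difference: |$13,025 − $730| = $12,295.

$12,295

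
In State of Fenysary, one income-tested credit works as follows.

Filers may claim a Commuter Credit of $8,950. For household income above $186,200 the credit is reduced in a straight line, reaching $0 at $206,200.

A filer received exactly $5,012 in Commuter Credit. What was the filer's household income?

$195,000

$5,012 is 5,012/8,950 of the full $8,950, so 3,938/8,950 of the $20,000 range has been used: income = $186,200 + $20,000 × 3,938/8,950 = $195,000.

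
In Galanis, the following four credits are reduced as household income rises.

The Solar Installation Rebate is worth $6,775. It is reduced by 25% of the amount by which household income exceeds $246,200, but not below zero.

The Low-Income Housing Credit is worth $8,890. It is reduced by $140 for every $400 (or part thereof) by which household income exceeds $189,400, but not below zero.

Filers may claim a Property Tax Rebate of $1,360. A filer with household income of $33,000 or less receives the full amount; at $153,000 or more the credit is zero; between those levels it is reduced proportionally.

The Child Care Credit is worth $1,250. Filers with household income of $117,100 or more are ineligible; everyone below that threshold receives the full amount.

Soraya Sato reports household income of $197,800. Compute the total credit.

Solar Installation Rebate: $197,800 is at or below the $246,200 threshold, so the full $6,775 applies.
Low-Income Housing Credit: income exceeds $189,400 by $8,400, which is 21 full-or-partial $400 increments; reduction = 21 × $140 = $2,940, leaving $5,950.
Property Tax Rebate: $197,800 is at or above $153,000, so the credit is $0.
Child Care Credit: $197,800 meets or exceeds the $117,100 cutoff, so the credit is $0.
Total: $6,775 + $5,950 + $0 + $0 = $12,725.

$12,725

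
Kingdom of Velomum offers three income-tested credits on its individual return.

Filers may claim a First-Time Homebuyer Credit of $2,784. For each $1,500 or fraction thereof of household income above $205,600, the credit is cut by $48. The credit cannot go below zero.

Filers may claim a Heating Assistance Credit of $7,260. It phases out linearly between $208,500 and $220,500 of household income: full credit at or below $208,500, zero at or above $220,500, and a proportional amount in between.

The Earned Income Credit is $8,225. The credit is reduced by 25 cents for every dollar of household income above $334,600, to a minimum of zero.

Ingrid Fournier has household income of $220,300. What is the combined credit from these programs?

$10,650

First-Time Homebuyer Credit: income exceeds $205,600 by $14,700, which is 10 full-or-partial $1,500 increments; reduction = 10 × $48 = $480, leaving $2,304.
Heating Assistance Credit: $220,300 is $11,800 into a $12,000 phase-out range, leaving 200/12,000 of the credit: $7,260 × 200/12,000 = $121.
Earned Income Credit: $220,300 is at or below the $334,600 threshold, so the full $8,225 applies.
Total: $2,304 + $121 + $8,225 = $10,650.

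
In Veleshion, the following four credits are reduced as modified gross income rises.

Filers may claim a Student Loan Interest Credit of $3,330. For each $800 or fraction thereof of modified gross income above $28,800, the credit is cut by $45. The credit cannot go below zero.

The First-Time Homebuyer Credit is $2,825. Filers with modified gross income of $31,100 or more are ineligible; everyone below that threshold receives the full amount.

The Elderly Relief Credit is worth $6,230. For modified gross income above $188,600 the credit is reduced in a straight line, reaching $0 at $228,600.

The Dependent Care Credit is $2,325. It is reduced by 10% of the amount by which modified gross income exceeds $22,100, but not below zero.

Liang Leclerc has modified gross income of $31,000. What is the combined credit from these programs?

Student Loan Interest Credit: income exceeds $28,800 by $2,200, which is 3 full-or-partial $800 increments; reduction = 3 × $45 = $135, leaving $3,195.
First-Time Homebuyer Credit: $31,000 is below the $31,100 cutoff, so the full $2,825 applies.
Elderly Relief Credit: $31,000 is at or below the $188,600 threshold, so the full $6,230 applies.
Dependent Care Credit: 10% of the $8,900 excess over $22,100 is $890; credit = $2,325 − $890 = $1,435.
Total: $3,195 + $2,825 + $6,230 + $1,435 = $13,685.

$13,685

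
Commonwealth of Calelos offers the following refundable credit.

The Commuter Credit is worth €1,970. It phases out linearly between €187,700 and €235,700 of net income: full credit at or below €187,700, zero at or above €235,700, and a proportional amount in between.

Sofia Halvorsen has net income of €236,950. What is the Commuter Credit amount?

Commuter Credit: €236,950 is at or above €235,700, so the credit is €0.

€0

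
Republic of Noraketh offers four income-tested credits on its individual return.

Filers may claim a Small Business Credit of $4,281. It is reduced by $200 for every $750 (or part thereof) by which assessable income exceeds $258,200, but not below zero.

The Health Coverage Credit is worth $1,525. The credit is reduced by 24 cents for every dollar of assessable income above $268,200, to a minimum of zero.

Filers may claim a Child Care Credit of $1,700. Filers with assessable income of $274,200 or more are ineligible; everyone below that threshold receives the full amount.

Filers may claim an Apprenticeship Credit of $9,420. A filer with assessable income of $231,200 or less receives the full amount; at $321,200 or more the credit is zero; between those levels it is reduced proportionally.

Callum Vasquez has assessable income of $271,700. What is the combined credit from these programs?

Small Business Credit: income exceeds $258,200 by $13,500, which is 18 full-or-partial $750 increments; reduction = 18 × $200 = $3,600, leaving $681.
Health Coverage Credit: 24% of the $3,500 excess over $268,200 is $840; credit = $1,525 − $840 = $685.
Child Care Credit: $271,700 is below the $274,200 cutoff, so the full $1,700 applies.
Apprenticeship Credit: $271,700 is $40,500 into a $90,000 phase-out range, leaving 49,500/90,000 of the credit: $9,420 × 49,500/90,000 = $5,181.
Total: $681 + $685 + $1,700 + $5,181 = $8,247.

$8,247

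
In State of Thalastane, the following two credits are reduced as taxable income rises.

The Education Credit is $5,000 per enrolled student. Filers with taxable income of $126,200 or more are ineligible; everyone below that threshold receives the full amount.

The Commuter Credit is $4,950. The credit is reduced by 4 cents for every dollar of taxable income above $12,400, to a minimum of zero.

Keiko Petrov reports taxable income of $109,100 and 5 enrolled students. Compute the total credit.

$26,082

Education Credit: base = 5 × $5,000 = $25,000. $109,100 is below the $126,200 cutoff, so the full $25,000 applies.
Commuter Credit: 4% of the $96,700 excess over $12,400 is $3,868; credit = $4,950 − $3,868 = $1,082.
Total: $25,000 + $1,082 = $26,082.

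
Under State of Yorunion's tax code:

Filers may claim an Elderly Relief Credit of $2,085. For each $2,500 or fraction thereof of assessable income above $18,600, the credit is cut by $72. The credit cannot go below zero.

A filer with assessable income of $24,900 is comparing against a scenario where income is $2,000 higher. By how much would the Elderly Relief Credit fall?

$72

At $24,900 — income exceeds $18,600 by $6,300, which is 3 full-or-partial $2,500 increments; reduction = 3 × $72 = $216, leaving $1,869.
At $26,900 — income exceeds $18,600 by $8,300, which is 4 full-or-partial $2,500 increments; reduction = 4 × $72 = $288, leaving $1,797.
Lost: $1,869 − $1,797 = $72.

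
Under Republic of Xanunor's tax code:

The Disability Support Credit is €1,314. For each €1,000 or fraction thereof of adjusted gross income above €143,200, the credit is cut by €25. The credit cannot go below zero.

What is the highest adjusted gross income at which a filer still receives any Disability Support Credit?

After 52 increments the reduction is 52 × €25 = €1,300, leaving €14; one more increment wipes it out. Increment 52 ends at excess 52 × €1,000 = €52,000, so the highest qualifying income is €143,200 + €52,000 = €195,200.

€195,200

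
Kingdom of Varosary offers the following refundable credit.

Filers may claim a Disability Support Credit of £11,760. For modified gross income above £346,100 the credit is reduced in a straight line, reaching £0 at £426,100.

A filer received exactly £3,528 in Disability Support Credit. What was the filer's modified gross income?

£3,528 is 3,528/11,760 of the full £11,760, so 8,232/11,760 of the £80,000 range has been used: income = £346,100 + £80,000 × 8,232/11,760 = £402,100.

£402,100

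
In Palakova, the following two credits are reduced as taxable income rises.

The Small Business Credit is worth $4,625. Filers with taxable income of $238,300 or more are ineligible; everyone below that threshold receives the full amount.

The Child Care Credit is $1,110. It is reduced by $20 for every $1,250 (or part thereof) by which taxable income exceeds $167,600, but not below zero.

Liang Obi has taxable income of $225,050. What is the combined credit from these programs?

Small Business Credit: $225,050 is below the $238,300 cutoff, so the full $4,625 applies.
Child Care Credit: income exceeds $167,600 by $57,450, which is 46 full-or-partial $1,250 increments; reduction = 46 × $20 = $920, leaving $190.
Total: $4,625 + $190 = $4,815.

$4,815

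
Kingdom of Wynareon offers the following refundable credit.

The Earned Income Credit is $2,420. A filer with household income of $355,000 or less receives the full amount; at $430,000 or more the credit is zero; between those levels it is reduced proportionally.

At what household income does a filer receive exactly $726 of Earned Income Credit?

$726 is 726/2,420 of the full $2,420, so 1,694/2,420 of the $75,000 range has been used: income = $355,000 + $75,000 × 1,694/2,420 = $407,500.

$407,500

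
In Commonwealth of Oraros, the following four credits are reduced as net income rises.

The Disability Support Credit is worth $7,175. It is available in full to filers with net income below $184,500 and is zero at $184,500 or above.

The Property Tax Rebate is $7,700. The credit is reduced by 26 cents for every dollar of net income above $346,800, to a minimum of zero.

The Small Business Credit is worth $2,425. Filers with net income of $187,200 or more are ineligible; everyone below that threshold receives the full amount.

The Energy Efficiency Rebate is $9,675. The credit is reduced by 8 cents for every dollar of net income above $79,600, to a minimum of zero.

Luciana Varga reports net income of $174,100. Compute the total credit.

Disability Support Credit: $174,100 is below the $184,500 cutoff, so the full $7,175 applies.
Property Tax Rebate: $174,100 is at or below the $346,800 threshold, so the full $7,700 applies.
Small Business Credit: $174,100 is below the $187,200 cutoff, so the full $2,425 applies.
Energy Efficiency Rebate: 8% of the $94,500 excess over $79,600 is $7,560; credit = $9,675 − $7,560 = $2,115.
Total: $7,175 + $7,700 + $2,425 + $2,115 = $19,415.

$19,415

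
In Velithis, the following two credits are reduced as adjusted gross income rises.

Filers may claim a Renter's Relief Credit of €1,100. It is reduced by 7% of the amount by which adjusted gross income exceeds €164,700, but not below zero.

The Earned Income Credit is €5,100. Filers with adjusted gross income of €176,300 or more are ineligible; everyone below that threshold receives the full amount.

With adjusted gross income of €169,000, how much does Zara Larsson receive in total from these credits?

€5,899

Renter's Relief Credit: 7% of the €4,300 excess over €164,700 is €301; credit = €1,100 − €301 = €799.
Earned Income Credit: €169,000 is below the €176,300 cutoff, so the full €5,100 applies.
Total: €799 + €5,100 = €5,899.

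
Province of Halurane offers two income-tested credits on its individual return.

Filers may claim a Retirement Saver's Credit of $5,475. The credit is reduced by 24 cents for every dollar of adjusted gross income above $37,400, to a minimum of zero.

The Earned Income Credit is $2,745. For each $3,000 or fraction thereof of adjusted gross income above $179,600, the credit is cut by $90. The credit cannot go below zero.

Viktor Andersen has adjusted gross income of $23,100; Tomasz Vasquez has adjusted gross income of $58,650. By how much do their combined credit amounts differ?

Viktor ($23,100): Retirement Saver's Credit: $23,100 is at or below the $37,400 threshold, so the full $5,475 applies. Earned Income Credit: $23,100 is at or below the $179,600 threshold, so the full $2,745 applies. total $5,475 + $2,745 = $8,220
Tomasz ($58,650): Retirement Saver's Credit: 24% of the $21,250 excess over $37,400 is $5,100; credit = $5,475 − $5,100 = $375. Earned Income Credit: $58,650 is at or below the $179,600 threshold, so the full $2,745 applies. total $375 + $2,745 = $3,120
Difference: |$8,220 − $3,120| = $5,100.

$5,100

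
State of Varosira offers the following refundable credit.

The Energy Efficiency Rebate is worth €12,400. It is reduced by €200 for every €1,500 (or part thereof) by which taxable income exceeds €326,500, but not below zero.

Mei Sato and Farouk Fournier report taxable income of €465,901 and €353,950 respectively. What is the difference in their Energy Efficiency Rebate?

€8,600

Mei (€465,901): Energy Efficiency Rebate: income exceeds €326,500 by €139,401 → 93 increments × €200 = €18,600 ≥ base, so the credit is €0.
Farouk (€353,950): Energy Efficiency Rebate: income exceeds €326,500 by €27,450, which is 19 full-or-partial €1,500 increments; reduction = 19 × €200 = €3,800, leaving €8,600.
Difference: |€0 − €8,600| = €8,600.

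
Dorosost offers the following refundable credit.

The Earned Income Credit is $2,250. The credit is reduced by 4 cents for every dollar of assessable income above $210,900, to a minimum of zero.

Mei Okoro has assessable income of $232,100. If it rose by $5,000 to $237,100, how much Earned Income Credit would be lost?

At $232,100 — 4% of the $21,200 excess over $210,900 is $848; credit = $2,250 − $848 = $1,402.
At $237,100 — 4% of the $26,200 excess over $210,900 is $1,048; credit = $2,250 − $1,048 = $1,202.
Lost: $1,402 − $1,202 = $200.

$200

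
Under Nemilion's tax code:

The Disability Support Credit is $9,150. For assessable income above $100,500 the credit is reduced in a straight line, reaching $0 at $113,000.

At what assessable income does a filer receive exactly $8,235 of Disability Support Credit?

$101,750

$8,235 is 8,235/9,150 of the full $9,150, so 915/9,150 of the $12,500 range has been used: income = $100,500 + $12,500 × 915/9,150 = $101,750.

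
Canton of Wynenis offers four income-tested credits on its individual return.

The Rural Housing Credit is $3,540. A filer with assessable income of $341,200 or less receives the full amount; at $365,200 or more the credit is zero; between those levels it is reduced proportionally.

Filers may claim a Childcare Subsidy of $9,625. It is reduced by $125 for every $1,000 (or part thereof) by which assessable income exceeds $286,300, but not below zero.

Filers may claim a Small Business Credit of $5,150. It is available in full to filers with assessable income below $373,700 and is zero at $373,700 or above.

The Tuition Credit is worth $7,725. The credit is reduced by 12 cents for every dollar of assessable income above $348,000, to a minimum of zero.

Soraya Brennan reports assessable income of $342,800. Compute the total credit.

$18,679

Rural Housing Credit: $342,800 is $1,600 into a $24,000 phase-out range, leaving 22,400/24,000 of the credit: $3,540 × 22,400/24,000 = $3,304.
Childcare Subsidy: income exceeds $286,300 by $56,500, which is 57 full-or-partial $1,000 increments; reduction = 57 × $125 = $7,125, leaving $2,500.
Small Business Credit: $342,800 is below the $373,700 cutoff, so the full $5,150 applies.
Tuition Credit: $342,800 is at or below the $348,000 threshold, so the full $7,725 applies.
Total: $3,304 + $2,500 + $5,150 + $7,725 = $18,679.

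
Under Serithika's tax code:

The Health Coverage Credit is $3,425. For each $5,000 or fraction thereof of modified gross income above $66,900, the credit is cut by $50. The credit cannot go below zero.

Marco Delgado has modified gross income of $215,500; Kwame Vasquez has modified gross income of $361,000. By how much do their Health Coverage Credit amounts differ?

Marco ($215,500): Health Coverage Credit: income exceeds $66,900 by $148,600, which is 30 full-or-partial $5,000 increments; reduction = 30 × $50 = $1,500, leaving $1,925.
Kwame ($361,000): Health Coverage Credit: income exceeds $66,900 by $294,100, which is 59 full-or-partial $5,000 increments; reduction = 59 × $50 = $2,950, leaving $475.
Difference: |$1,925 − $475| = $1,450.

$1,450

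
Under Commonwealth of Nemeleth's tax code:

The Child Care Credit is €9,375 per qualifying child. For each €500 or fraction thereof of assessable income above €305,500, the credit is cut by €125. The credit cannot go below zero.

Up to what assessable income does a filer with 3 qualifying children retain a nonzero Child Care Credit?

€417,500

Full credit = 3 × €9,375 = €28,125.
After 224 increments the reduction is 224 × €125 = €28,000, leaving €125; one more increment wipes it out. Increment 224 ends at excess 224 × €500 = €112,000, so the highest qualifying income is €305,500 + €112,000 = €417,500.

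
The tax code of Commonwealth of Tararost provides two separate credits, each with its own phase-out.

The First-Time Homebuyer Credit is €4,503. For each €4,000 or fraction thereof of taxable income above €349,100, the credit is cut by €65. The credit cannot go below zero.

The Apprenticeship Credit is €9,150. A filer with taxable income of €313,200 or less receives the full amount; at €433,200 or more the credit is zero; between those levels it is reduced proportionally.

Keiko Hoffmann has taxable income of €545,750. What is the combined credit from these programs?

€1,253

First-Time Homebuyer Credit: income exceeds €349,100 by €196,650, which is 50 full-or-partial €4,000 increments; reduction = 50 × €65 = €3,250, leaving €1,253.
Apprenticeship Credit: €545,750 is at or above €433,200, so the credit is €0.
Total: €1,253 + €0 = €1,253.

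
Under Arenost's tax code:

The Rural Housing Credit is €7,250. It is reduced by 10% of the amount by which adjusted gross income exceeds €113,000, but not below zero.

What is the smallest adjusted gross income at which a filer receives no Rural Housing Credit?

€185,500

The credit falls by 10% of each euro above €113,000, so it reaches zero when the excess is €7,250 / 10% = €72,500: income = €113,000 + €72,500 = €185,500.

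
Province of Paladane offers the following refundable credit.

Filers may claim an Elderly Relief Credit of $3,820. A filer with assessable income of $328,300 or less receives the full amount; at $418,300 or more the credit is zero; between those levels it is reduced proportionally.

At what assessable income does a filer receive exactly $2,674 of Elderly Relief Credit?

$355,300

$2,674 is 2,674/3,820 of the full $3,820, so 1,146/3,820 of the $90,000 range has been used: income = $328,300 + $90,000 × 1,146/3,820 = $355,300.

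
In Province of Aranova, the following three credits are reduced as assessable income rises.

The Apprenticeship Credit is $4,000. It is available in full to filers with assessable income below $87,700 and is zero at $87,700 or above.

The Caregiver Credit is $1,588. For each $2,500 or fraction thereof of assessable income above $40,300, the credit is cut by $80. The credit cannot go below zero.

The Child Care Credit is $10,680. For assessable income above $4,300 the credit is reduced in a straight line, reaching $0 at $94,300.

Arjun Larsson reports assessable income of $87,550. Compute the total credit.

$4,869

Apprenticeship Credit: $87,550 is below the $87,700 cutoff, so the full $4,000 applies.
Caregiver Credit: income exceeds $40,300 by $47,250, which is 19 full-or-partial $2,500 increments; reduction = 19 × $80 = $1,520, leaving $68.
Child Care Credit: $87,550 is $83,250 into a $90,000 phase-out range, leaving 6,750/90,000 of the credit: $10,680 × 6,750/90,000 = $801.
Total: $4,000 + $68 + $801 = $4,869.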